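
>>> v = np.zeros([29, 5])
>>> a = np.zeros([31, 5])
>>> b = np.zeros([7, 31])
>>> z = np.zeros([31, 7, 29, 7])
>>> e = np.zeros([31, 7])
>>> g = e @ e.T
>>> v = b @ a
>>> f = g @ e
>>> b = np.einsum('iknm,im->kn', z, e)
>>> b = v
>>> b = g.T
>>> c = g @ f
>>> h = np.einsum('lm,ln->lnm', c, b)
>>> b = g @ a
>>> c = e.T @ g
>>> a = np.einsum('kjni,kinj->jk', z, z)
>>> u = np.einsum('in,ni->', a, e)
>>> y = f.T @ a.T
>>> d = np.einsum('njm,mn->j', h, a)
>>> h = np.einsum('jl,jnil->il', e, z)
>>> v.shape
(7, 5)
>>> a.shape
(7, 31)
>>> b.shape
(31, 5)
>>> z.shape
(31, 7, 29, 7)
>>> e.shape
(31, 7)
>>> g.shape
(31, 31)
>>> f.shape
(31, 7)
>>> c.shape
(7, 31)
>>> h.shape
(29, 7)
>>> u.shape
()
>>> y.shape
(7, 7)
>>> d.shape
(31,)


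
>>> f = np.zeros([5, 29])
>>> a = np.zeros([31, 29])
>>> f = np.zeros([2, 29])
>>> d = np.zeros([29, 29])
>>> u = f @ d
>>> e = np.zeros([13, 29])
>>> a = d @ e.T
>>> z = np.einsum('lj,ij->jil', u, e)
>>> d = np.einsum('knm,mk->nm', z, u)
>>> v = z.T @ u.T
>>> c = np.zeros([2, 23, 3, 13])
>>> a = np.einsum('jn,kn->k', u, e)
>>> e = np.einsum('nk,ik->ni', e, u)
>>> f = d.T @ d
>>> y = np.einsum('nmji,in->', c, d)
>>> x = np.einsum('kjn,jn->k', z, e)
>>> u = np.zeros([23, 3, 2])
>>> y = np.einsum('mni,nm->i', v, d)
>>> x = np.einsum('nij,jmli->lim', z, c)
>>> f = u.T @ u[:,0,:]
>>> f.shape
(2, 3, 2)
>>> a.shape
(13,)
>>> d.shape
(13, 2)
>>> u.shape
(23, 3, 2)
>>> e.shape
(13, 2)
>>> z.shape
(29, 13, 2)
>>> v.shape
(2, 13, 2)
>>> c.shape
(2, 23, 3, 13)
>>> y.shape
(2,)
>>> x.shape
(3, 13, 23)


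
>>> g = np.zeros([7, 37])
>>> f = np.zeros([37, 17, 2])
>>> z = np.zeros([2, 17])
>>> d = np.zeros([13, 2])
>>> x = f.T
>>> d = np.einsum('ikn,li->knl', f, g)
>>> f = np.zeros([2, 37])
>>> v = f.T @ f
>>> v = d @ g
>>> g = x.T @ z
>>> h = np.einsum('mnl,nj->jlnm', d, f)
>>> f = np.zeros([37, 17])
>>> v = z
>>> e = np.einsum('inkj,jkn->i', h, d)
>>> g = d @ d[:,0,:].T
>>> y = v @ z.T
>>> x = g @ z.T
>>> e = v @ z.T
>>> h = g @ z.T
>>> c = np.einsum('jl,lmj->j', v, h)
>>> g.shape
(17, 2, 17)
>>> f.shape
(37, 17)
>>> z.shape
(2, 17)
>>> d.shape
(17, 2, 7)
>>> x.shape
(17, 2, 2)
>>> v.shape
(2, 17)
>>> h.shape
(17, 2, 2)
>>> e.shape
(2, 2)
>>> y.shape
(2, 2)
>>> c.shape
(2,)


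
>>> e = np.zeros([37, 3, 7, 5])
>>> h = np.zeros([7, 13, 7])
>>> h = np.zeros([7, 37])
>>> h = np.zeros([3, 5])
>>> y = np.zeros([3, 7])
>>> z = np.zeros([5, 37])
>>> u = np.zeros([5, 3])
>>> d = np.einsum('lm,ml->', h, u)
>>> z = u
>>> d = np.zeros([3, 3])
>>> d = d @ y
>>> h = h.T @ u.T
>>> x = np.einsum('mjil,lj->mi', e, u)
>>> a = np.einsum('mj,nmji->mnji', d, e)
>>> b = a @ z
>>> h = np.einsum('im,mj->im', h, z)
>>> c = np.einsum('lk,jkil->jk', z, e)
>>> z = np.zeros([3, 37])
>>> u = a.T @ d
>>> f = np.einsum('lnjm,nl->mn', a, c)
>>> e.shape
(37, 3, 7, 5)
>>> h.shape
(5, 5)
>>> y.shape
(3, 7)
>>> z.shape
(3, 37)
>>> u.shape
(5, 7, 37, 7)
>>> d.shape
(3, 7)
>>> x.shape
(37, 7)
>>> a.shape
(3, 37, 7, 5)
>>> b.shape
(3, 37, 7, 3)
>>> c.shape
(37, 3)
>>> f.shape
(5, 37)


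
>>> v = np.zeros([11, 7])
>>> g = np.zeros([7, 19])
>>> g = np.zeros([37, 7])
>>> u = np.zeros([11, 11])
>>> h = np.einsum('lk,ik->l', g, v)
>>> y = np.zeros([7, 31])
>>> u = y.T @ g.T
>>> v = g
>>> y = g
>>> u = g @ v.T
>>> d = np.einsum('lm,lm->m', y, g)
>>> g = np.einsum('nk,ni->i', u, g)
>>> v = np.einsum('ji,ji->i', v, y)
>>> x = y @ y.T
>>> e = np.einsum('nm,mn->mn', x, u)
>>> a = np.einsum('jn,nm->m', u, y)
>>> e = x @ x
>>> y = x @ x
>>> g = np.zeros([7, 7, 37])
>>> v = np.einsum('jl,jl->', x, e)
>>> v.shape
()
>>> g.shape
(7, 7, 37)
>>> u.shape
(37, 37)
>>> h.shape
(37,)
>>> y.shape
(37, 37)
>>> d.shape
(7,)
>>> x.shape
(37, 37)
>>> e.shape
(37, 37)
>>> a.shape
(7,)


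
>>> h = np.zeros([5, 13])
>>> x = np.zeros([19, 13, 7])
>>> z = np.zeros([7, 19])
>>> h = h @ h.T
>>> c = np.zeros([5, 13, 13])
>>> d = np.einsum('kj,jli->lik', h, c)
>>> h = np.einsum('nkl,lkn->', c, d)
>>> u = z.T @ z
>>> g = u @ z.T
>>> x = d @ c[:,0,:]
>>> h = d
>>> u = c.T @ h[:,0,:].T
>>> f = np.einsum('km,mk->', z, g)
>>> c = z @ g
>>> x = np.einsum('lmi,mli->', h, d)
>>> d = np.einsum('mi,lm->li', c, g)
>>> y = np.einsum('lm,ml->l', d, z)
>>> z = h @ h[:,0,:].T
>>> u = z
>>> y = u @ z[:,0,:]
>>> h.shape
(13, 13, 5)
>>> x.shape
()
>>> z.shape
(13, 13, 13)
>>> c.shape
(7, 7)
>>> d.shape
(19, 7)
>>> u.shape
(13, 13, 13)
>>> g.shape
(19, 7)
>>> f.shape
()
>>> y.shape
(13, 13, 13)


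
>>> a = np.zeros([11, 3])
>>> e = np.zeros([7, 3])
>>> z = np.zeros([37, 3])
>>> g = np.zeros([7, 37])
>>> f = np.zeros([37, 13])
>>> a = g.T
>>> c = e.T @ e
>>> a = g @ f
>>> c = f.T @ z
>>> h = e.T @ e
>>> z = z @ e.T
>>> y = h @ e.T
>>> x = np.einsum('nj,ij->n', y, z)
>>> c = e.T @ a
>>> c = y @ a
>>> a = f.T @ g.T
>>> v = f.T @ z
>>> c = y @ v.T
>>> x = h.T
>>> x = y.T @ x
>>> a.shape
(13, 7)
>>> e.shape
(7, 3)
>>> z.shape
(37, 7)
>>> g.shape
(7, 37)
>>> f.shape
(37, 13)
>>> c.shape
(3, 13)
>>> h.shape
(3, 3)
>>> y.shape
(3, 7)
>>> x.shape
(7, 3)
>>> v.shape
(13, 7)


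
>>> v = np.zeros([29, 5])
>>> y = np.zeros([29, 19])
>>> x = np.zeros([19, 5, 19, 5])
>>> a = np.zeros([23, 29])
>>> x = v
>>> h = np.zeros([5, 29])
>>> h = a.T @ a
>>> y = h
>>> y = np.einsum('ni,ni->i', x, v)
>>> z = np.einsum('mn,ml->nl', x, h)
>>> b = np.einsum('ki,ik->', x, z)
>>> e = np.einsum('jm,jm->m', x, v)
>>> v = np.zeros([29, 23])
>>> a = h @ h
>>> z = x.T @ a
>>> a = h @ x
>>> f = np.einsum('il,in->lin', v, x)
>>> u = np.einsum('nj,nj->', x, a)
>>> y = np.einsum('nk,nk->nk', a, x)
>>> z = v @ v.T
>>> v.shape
(29, 23)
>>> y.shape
(29, 5)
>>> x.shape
(29, 5)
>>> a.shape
(29, 5)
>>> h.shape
(29, 29)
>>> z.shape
(29, 29)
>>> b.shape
()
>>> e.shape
(5,)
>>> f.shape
(23, 29, 5)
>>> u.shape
()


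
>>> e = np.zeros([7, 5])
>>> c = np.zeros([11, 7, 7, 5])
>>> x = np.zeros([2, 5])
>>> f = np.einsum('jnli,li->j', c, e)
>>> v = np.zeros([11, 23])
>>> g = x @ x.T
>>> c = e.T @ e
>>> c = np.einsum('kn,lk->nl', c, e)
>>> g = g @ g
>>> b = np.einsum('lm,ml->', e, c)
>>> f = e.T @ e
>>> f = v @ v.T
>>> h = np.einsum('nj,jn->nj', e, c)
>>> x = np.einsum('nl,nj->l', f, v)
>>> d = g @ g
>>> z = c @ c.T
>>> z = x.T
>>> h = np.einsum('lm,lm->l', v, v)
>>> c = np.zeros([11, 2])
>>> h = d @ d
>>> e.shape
(7, 5)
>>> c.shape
(11, 2)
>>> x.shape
(11,)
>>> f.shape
(11, 11)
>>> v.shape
(11, 23)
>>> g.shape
(2, 2)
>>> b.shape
()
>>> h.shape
(2, 2)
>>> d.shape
(2, 2)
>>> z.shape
(11,)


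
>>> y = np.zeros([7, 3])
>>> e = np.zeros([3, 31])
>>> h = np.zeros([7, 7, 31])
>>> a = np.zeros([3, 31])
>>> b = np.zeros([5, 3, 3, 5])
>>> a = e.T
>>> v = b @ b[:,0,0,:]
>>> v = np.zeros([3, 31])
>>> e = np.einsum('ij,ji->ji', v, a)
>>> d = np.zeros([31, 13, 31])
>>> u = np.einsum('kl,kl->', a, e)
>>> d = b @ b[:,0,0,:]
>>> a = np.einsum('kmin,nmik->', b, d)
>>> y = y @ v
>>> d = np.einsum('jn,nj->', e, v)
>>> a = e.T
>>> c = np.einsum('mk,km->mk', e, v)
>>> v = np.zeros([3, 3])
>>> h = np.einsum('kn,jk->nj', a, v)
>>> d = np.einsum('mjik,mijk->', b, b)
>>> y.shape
(7, 31)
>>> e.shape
(31, 3)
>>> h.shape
(31, 3)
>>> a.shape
(3, 31)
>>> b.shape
(5, 3, 3, 5)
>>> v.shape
(3, 3)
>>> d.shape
()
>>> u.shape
()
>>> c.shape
(31, 3)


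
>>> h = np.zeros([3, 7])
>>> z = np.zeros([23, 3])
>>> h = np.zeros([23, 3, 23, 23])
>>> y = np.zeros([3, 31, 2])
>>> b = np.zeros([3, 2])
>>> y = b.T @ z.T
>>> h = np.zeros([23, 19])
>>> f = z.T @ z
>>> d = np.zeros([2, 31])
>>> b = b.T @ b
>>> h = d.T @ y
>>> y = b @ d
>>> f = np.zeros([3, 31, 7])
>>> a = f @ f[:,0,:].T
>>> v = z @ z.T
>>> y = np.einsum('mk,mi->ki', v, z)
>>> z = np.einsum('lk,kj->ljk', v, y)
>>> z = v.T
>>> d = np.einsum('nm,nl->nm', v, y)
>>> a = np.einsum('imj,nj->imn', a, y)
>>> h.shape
(31, 23)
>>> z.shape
(23, 23)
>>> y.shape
(23, 3)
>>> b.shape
(2, 2)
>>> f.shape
(3, 31, 7)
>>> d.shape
(23, 23)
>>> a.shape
(3, 31, 23)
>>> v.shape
(23, 23)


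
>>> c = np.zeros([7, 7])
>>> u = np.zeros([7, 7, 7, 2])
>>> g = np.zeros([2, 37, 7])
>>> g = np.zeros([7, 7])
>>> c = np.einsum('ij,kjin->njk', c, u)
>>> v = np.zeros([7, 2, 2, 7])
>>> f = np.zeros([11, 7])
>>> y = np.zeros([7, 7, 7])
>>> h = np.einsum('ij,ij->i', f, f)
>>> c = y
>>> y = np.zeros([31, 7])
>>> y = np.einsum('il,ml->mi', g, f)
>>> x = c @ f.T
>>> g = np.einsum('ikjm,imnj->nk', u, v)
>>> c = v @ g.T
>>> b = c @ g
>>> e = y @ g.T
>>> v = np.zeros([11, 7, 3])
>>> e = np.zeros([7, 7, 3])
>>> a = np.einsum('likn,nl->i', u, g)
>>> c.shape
(7, 2, 2, 2)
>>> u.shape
(7, 7, 7, 2)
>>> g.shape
(2, 7)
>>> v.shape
(11, 7, 3)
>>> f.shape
(11, 7)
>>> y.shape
(11, 7)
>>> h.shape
(11,)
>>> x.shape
(7, 7, 11)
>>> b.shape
(7, 2, 2, 7)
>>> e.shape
(7, 7, 3)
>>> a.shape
(7,)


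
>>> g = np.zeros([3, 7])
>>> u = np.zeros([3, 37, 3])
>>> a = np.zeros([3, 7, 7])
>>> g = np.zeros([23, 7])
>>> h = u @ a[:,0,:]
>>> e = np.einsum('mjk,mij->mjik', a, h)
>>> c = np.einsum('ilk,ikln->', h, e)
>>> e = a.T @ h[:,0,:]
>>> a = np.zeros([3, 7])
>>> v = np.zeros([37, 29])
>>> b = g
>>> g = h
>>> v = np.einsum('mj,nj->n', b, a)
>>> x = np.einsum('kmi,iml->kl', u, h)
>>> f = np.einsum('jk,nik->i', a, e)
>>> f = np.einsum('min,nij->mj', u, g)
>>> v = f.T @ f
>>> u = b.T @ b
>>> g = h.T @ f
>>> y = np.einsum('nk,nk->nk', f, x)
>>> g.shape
(7, 37, 7)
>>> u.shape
(7, 7)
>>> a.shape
(3, 7)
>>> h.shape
(3, 37, 7)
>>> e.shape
(7, 7, 7)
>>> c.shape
()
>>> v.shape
(7, 7)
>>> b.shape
(23, 7)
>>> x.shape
(3, 7)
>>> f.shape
(3, 7)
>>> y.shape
(3, 7)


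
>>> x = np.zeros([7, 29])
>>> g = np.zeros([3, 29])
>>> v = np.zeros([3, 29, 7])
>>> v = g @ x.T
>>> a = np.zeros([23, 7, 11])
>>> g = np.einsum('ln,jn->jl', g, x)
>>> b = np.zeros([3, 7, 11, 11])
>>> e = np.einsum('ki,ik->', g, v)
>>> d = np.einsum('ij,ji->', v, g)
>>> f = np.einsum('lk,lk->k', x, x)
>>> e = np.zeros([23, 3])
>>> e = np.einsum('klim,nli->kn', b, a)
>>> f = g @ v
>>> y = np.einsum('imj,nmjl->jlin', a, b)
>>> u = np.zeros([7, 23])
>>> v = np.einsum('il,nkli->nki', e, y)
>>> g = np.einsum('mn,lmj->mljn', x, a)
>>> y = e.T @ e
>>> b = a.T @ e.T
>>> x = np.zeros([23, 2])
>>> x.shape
(23, 2)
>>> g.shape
(7, 23, 11, 29)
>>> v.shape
(11, 11, 3)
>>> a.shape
(23, 7, 11)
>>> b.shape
(11, 7, 3)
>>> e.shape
(3, 23)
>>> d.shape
()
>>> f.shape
(7, 7)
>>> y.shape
(23, 23)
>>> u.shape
(7, 23)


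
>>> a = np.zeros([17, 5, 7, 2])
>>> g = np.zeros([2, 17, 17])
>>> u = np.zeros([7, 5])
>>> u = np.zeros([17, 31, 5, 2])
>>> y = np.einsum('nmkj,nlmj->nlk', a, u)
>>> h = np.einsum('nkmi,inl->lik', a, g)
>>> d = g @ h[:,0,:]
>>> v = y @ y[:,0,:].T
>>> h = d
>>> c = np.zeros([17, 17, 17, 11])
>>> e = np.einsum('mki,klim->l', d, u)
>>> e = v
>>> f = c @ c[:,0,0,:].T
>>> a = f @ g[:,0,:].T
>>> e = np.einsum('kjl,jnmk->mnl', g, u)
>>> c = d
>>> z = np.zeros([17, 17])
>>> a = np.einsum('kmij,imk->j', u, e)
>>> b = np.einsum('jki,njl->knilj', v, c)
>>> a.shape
(2,)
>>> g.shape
(2, 17, 17)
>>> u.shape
(17, 31, 5, 2)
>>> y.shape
(17, 31, 7)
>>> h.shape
(2, 17, 5)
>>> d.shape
(2, 17, 5)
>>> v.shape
(17, 31, 17)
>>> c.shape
(2, 17, 5)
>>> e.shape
(5, 31, 17)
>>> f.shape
(17, 17, 17, 17)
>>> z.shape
(17, 17)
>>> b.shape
(31, 2, 17, 5, 17)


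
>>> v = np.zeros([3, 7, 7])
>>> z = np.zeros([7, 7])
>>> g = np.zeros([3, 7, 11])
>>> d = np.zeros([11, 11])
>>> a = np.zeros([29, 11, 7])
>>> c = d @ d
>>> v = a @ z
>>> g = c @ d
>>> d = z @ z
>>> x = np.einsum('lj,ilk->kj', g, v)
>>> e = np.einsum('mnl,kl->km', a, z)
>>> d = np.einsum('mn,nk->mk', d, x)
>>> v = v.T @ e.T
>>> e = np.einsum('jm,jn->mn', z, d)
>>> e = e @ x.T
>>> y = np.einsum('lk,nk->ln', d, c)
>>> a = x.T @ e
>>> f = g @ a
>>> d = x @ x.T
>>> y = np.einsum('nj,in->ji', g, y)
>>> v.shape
(7, 11, 7)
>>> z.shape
(7, 7)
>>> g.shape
(11, 11)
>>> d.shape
(7, 7)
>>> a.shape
(11, 7)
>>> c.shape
(11, 11)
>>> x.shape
(7, 11)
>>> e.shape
(7, 7)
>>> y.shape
(11, 7)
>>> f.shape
(11, 7)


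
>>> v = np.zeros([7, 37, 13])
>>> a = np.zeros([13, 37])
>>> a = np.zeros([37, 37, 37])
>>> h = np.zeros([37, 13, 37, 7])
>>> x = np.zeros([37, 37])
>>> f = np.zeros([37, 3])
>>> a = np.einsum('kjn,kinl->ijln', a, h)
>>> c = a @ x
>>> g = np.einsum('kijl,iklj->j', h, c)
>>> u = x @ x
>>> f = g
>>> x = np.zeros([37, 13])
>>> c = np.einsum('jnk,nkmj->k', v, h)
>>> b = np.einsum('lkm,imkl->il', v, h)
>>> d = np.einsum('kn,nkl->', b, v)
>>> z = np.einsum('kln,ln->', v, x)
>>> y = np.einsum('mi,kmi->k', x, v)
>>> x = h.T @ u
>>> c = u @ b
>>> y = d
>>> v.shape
(7, 37, 13)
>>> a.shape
(13, 37, 7, 37)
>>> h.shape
(37, 13, 37, 7)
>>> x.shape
(7, 37, 13, 37)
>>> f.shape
(37,)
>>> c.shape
(37, 7)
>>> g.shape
(37,)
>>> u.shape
(37, 37)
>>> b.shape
(37, 7)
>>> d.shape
()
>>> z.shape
()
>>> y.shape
()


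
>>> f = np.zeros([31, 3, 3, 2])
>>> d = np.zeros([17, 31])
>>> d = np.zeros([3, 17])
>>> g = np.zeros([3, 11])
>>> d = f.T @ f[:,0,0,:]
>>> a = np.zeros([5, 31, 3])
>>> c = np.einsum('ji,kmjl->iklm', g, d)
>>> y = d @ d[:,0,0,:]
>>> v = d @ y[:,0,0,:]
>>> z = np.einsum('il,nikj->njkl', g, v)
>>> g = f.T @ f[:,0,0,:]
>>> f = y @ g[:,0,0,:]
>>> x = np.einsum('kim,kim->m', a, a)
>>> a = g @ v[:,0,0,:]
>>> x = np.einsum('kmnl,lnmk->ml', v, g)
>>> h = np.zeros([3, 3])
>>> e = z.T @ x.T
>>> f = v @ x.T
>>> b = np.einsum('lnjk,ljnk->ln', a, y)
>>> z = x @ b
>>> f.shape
(2, 3, 3, 3)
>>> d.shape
(2, 3, 3, 2)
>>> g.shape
(2, 3, 3, 2)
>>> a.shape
(2, 3, 3, 2)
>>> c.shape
(11, 2, 2, 3)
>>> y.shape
(2, 3, 3, 2)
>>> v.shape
(2, 3, 3, 2)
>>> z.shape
(3, 3)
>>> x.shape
(3, 2)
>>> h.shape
(3, 3)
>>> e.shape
(11, 3, 2, 3)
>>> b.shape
(2, 3)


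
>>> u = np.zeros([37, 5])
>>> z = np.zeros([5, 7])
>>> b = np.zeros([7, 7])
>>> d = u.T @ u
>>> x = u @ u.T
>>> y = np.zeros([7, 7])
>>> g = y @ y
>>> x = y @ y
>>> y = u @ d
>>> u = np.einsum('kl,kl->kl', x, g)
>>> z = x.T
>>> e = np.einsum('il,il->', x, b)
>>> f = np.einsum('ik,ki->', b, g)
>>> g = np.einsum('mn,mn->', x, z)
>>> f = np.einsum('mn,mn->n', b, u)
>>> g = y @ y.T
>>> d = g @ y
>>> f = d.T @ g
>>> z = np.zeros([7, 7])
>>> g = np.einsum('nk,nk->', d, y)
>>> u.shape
(7, 7)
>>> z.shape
(7, 7)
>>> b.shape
(7, 7)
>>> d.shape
(37, 5)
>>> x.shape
(7, 7)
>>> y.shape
(37, 5)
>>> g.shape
()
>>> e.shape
()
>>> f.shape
(5, 37)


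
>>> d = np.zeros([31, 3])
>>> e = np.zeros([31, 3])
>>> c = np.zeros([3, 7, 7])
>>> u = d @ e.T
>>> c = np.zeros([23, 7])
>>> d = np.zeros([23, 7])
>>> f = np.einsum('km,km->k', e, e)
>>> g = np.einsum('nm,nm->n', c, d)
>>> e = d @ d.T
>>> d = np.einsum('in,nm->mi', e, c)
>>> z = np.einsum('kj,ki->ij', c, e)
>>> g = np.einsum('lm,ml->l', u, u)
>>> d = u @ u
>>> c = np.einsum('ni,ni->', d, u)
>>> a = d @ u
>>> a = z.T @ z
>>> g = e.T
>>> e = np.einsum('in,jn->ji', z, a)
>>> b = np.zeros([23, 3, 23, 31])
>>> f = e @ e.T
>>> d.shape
(31, 31)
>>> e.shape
(7, 23)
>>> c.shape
()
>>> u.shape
(31, 31)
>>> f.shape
(7, 7)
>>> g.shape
(23, 23)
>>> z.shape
(23, 7)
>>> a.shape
(7, 7)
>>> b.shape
(23, 3, 23, 31)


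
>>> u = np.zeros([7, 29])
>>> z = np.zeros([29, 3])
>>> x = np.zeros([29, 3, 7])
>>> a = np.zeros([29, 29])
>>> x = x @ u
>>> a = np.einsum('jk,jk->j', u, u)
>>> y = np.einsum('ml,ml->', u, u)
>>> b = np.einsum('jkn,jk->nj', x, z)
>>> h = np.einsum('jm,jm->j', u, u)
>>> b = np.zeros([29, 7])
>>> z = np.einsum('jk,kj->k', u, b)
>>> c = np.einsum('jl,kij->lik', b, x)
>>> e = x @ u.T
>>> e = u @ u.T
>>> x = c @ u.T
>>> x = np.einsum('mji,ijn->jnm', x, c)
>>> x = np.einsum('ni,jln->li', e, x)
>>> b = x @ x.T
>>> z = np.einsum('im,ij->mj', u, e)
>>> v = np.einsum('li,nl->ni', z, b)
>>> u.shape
(7, 29)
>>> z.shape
(29, 7)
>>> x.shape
(29, 7)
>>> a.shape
(7,)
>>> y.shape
()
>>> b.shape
(29, 29)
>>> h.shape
(7,)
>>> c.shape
(7, 3, 29)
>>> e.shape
(7, 7)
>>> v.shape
(29, 7)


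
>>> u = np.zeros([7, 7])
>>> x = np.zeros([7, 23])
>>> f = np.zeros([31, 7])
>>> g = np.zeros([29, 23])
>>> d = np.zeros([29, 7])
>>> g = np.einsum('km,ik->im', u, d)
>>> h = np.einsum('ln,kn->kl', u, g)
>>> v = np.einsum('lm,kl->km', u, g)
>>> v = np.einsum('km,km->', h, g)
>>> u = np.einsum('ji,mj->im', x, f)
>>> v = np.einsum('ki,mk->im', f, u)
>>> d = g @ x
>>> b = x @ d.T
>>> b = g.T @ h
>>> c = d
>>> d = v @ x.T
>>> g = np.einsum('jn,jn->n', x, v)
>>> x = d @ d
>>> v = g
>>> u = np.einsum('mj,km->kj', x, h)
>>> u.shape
(29, 7)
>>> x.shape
(7, 7)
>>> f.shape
(31, 7)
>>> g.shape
(23,)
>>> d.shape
(7, 7)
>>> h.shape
(29, 7)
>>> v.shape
(23,)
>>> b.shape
(7, 7)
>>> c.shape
(29, 23)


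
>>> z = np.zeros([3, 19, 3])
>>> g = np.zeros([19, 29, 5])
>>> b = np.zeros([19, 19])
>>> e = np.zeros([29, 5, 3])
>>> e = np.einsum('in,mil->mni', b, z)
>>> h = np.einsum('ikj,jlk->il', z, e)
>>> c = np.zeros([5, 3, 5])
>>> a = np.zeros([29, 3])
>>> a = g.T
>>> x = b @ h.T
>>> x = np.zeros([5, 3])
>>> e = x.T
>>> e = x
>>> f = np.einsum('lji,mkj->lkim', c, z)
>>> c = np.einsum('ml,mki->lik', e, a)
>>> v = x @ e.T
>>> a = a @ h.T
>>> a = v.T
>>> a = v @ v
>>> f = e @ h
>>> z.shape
(3, 19, 3)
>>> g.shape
(19, 29, 5)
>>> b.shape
(19, 19)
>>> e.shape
(5, 3)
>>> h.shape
(3, 19)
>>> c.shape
(3, 19, 29)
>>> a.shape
(5, 5)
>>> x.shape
(5, 3)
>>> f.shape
(5, 19)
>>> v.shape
(5, 5)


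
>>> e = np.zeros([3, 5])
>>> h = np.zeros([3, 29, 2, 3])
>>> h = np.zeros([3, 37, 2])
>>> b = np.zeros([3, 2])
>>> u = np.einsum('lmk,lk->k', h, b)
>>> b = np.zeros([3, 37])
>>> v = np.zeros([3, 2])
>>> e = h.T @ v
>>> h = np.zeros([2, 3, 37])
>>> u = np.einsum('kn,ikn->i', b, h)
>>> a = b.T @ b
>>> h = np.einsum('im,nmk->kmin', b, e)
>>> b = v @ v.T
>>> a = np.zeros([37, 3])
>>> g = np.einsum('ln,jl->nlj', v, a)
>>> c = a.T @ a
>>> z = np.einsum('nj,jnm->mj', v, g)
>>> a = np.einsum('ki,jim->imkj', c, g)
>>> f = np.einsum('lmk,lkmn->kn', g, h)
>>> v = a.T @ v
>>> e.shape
(2, 37, 2)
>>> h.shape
(2, 37, 3, 2)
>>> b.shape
(3, 3)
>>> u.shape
(2,)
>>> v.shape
(2, 3, 37, 2)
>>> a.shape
(3, 37, 3, 2)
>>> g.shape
(2, 3, 37)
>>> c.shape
(3, 3)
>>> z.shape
(37, 2)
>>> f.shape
(37, 2)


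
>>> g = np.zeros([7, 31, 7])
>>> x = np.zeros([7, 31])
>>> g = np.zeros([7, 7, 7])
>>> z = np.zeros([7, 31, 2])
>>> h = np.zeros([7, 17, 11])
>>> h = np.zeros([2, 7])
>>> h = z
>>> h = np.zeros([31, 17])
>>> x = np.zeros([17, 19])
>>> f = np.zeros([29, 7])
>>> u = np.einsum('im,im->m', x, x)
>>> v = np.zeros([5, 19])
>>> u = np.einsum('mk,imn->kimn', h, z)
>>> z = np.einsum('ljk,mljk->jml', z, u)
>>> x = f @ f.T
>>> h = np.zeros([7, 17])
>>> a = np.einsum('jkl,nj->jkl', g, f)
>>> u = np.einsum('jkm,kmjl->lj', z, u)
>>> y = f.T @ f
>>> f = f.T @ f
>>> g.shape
(7, 7, 7)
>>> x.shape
(29, 29)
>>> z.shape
(31, 17, 7)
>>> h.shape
(7, 17)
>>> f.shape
(7, 7)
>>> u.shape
(2, 31)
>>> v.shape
(5, 19)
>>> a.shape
(7, 7, 7)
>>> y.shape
(7, 7)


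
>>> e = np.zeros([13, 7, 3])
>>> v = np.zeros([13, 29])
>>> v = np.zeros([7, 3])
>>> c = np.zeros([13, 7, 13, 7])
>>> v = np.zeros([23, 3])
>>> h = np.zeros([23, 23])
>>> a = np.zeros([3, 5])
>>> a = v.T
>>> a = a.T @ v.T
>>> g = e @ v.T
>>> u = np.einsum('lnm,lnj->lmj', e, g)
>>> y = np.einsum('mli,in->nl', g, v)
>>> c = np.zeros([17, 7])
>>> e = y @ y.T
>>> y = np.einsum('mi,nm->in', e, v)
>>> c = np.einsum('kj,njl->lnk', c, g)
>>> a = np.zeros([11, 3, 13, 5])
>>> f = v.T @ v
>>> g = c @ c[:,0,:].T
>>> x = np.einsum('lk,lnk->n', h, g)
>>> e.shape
(3, 3)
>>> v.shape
(23, 3)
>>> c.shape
(23, 13, 17)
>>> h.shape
(23, 23)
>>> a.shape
(11, 3, 13, 5)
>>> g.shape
(23, 13, 23)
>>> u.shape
(13, 3, 23)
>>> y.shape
(3, 23)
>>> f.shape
(3, 3)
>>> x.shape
(13,)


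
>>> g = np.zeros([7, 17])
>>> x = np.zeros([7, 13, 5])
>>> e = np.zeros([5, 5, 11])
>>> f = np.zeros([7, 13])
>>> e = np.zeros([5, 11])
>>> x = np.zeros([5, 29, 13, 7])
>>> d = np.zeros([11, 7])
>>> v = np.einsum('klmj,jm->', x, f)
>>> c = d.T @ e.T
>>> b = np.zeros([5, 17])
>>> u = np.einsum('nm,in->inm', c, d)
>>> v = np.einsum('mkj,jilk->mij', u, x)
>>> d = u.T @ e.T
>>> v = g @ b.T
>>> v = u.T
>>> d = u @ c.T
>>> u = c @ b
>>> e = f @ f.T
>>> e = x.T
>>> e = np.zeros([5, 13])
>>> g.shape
(7, 17)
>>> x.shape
(5, 29, 13, 7)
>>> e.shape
(5, 13)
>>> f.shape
(7, 13)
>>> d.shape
(11, 7, 7)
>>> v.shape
(5, 7, 11)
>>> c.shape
(7, 5)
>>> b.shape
(5, 17)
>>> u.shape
(7, 17)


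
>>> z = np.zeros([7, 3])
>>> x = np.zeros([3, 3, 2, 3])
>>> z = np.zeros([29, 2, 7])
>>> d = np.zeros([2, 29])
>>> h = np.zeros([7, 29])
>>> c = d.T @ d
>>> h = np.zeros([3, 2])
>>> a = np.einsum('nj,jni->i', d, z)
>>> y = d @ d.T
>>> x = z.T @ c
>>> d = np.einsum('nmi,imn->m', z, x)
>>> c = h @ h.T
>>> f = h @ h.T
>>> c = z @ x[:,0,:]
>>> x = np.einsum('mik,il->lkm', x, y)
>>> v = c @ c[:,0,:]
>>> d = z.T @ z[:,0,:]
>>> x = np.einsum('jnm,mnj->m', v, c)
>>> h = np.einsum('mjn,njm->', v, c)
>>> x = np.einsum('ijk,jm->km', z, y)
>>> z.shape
(29, 2, 7)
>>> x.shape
(7, 2)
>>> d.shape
(7, 2, 7)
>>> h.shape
()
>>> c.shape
(29, 2, 29)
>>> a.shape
(7,)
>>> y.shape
(2, 2)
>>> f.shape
(3, 3)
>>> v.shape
(29, 2, 29)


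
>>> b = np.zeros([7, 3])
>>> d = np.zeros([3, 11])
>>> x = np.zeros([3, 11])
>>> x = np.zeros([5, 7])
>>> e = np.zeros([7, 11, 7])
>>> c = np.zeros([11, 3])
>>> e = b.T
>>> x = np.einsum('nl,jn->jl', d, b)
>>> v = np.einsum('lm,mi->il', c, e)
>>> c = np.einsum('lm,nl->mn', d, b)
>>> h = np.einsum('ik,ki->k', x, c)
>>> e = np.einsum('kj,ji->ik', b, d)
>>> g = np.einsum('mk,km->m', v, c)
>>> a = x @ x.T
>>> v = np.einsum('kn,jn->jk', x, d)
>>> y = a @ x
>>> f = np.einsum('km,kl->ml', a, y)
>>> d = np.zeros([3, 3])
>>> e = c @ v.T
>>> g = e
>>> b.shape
(7, 3)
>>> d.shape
(3, 3)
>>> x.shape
(7, 11)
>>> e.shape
(11, 3)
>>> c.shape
(11, 7)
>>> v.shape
(3, 7)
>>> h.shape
(11,)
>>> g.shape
(11, 3)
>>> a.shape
(7, 7)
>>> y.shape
(7, 11)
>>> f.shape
(7, 11)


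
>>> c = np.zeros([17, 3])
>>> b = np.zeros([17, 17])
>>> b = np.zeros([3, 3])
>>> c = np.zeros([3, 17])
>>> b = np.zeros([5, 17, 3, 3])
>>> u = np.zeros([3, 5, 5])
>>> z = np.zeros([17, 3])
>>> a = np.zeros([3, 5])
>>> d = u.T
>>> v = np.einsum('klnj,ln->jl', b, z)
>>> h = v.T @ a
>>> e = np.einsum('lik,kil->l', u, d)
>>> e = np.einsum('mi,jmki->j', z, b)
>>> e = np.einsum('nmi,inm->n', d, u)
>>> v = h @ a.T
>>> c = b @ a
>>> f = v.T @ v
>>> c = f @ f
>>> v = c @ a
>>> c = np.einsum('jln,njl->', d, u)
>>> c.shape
()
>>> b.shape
(5, 17, 3, 3)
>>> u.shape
(3, 5, 5)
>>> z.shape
(17, 3)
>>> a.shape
(3, 5)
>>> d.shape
(5, 5, 3)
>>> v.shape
(3, 5)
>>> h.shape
(17, 5)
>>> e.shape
(5,)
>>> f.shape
(3, 3)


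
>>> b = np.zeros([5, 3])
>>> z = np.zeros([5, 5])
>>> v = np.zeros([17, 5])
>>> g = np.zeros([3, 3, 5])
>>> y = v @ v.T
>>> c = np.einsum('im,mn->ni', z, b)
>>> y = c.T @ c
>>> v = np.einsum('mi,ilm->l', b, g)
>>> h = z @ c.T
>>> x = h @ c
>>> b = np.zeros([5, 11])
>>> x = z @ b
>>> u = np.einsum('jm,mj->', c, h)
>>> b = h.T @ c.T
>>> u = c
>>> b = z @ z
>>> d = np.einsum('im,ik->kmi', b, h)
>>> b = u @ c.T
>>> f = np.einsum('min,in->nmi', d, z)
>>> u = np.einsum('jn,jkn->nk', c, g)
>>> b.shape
(3, 3)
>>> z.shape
(5, 5)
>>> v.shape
(3,)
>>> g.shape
(3, 3, 5)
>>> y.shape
(5, 5)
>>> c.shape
(3, 5)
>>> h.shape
(5, 3)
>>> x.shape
(5, 11)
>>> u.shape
(5, 3)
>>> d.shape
(3, 5, 5)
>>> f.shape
(5, 3, 5)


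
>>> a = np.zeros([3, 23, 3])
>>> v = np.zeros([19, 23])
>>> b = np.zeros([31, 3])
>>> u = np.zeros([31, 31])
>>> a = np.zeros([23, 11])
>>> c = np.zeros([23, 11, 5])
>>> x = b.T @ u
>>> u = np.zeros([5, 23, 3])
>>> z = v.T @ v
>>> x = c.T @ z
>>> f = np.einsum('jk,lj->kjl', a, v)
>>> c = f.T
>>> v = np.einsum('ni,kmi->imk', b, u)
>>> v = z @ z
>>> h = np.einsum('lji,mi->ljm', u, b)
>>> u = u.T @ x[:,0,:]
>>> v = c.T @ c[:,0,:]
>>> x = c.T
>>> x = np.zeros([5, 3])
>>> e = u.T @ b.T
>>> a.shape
(23, 11)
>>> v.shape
(11, 23, 11)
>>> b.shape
(31, 3)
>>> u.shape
(3, 23, 23)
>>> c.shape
(19, 23, 11)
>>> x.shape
(5, 3)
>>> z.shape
(23, 23)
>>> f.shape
(11, 23, 19)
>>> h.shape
(5, 23, 31)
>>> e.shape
(23, 23, 31)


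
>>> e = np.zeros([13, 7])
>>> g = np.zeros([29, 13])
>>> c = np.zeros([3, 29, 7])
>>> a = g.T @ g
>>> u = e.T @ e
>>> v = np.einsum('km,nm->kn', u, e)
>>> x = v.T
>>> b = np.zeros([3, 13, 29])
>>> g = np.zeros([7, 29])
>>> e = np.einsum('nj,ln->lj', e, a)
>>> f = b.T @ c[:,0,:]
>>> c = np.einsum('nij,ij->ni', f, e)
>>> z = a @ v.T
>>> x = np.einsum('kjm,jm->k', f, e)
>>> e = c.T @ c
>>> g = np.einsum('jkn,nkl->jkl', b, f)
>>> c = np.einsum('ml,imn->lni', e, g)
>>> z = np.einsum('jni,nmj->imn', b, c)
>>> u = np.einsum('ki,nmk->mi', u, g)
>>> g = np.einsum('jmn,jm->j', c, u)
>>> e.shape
(13, 13)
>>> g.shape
(13,)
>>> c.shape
(13, 7, 3)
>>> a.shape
(13, 13)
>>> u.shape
(13, 7)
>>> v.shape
(7, 13)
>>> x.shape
(29,)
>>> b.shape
(3, 13, 29)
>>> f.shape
(29, 13, 7)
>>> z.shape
(29, 7, 13)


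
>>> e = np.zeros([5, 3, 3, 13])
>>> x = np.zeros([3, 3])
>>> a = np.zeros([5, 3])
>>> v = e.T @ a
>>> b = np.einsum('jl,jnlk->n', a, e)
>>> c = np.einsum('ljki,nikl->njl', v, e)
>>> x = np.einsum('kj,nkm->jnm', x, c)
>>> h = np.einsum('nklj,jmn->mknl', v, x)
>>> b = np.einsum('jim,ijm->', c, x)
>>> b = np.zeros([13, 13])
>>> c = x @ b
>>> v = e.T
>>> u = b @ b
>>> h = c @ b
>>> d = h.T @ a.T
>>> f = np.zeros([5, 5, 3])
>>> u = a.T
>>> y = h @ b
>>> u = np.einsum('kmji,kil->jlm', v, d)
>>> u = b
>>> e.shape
(5, 3, 3, 13)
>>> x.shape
(3, 5, 13)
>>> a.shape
(5, 3)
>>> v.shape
(13, 3, 3, 5)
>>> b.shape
(13, 13)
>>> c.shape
(3, 5, 13)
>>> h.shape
(3, 5, 13)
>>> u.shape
(13, 13)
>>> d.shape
(13, 5, 5)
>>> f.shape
(5, 5, 3)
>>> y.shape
(3, 5, 13)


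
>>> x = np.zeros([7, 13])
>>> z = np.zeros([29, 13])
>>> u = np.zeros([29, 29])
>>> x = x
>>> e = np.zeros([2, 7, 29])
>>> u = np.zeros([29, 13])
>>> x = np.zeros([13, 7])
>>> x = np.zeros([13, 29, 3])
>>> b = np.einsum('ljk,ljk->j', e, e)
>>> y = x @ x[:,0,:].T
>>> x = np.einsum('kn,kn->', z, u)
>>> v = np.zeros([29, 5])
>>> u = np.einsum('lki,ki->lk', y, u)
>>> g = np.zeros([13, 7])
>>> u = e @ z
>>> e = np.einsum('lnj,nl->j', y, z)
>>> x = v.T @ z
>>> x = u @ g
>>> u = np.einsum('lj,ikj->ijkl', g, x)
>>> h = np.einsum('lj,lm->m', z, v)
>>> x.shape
(2, 7, 7)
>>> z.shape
(29, 13)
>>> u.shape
(2, 7, 7, 13)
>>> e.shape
(13,)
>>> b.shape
(7,)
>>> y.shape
(13, 29, 13)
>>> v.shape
(29, 5)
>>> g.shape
(13, 7)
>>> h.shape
(5,)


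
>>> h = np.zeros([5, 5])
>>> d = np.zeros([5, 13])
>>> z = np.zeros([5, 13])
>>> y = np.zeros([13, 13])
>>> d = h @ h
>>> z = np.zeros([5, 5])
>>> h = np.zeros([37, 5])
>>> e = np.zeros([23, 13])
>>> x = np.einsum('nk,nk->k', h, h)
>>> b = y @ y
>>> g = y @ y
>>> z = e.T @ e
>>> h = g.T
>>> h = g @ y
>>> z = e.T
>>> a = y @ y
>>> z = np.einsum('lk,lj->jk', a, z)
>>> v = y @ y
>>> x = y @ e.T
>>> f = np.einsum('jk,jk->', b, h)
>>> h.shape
(13, 13)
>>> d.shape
(5, 5)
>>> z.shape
(23, 13)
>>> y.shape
(13, 13)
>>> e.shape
(23, 13)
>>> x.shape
(13, 23)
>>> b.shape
(13, 13)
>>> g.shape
(13, 13)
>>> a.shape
(13, 13)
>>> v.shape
(13, 13)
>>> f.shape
()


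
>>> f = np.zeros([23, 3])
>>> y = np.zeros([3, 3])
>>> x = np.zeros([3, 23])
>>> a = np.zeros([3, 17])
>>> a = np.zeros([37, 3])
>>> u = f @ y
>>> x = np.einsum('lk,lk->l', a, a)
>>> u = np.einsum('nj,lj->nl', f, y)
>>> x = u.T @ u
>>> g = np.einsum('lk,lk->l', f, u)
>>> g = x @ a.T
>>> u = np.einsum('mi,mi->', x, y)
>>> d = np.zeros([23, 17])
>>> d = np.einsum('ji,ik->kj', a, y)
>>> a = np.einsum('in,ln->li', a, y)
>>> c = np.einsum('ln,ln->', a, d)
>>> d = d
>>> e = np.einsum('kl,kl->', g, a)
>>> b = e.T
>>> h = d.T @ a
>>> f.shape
(23, 3)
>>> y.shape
(3, 3)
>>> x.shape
(3, 3)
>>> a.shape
(3, 37)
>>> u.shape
()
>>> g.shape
(3, 37)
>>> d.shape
(3, 37)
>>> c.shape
()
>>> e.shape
()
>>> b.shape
()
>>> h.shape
(37, 37)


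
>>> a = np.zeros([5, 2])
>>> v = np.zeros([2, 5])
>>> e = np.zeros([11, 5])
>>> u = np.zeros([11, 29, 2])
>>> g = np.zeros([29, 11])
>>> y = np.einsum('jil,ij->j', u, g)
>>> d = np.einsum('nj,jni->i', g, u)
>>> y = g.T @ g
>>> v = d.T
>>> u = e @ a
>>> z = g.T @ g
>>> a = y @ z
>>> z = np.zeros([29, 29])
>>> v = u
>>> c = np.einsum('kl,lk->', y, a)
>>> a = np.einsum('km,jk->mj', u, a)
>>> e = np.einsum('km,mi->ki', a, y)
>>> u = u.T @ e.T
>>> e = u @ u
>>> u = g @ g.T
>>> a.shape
(2, 11)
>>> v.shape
(11, 2)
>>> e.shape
(2, 2)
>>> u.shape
(29, 29)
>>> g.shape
(29, 11)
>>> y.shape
(11, 11)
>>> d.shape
(2,)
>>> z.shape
(29, 29)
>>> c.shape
()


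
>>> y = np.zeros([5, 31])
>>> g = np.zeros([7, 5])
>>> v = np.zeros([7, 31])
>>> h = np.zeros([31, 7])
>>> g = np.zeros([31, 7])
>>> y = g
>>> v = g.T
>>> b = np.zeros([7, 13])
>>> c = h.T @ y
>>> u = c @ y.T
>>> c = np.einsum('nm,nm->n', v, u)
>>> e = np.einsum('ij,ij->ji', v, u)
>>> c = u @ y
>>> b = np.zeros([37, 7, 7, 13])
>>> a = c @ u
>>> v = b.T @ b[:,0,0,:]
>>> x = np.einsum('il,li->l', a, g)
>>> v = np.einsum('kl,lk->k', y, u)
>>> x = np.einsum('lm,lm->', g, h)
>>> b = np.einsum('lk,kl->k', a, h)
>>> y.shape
(31, 7)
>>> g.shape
(31, 7)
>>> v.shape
(31,)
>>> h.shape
(31, 7)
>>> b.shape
(31,)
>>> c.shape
(7, 7)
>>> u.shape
(7, 31)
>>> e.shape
(31, 7)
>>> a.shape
(7, 31)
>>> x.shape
()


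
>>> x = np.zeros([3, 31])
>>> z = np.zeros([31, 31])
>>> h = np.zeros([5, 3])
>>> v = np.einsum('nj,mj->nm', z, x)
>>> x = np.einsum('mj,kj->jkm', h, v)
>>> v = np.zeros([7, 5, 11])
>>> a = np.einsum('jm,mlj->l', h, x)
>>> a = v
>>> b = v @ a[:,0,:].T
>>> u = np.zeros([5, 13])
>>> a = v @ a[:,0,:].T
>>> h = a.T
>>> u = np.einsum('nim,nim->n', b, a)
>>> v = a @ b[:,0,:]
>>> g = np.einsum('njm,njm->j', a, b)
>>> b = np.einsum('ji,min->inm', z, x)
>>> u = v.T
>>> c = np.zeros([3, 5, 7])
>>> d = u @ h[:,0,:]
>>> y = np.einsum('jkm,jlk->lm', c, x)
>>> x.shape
(3, 31, 5)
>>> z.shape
(31, 31)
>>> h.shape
(7, 5, 7)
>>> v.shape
(7, 5, 7)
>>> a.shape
(7, 5, 7)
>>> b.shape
(31, 5, 3)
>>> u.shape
(7, 5, 7)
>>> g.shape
(5,)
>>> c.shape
(3, 5, 7)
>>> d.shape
(7, 5, 7)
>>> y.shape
(31, 7)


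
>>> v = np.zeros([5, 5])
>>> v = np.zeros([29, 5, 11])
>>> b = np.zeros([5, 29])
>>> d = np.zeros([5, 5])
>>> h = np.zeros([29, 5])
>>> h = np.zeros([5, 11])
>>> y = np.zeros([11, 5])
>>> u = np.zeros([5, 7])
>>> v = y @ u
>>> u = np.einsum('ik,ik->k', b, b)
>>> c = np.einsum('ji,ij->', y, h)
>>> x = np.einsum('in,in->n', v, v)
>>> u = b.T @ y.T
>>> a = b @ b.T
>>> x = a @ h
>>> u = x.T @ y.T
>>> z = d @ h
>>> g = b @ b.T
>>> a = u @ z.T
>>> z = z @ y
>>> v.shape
(11, 7)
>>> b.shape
(5, 29)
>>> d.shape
(5, 5)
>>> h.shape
(5, 11)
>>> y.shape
(11, 5)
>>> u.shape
(11, 11)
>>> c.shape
()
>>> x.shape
(5, 11)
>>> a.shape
(11, 5)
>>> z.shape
(5, 5)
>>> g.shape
(5, 5)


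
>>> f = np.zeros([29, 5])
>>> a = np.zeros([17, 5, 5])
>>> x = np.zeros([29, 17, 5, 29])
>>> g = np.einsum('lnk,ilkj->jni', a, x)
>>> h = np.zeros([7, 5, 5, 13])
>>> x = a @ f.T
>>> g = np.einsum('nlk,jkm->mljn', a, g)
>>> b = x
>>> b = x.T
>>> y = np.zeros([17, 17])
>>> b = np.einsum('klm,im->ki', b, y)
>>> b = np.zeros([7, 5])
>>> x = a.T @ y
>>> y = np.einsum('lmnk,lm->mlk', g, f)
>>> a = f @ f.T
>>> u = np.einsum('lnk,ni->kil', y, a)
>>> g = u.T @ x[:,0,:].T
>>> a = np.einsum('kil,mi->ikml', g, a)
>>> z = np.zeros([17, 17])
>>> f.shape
(29, 5)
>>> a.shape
(29, 5, 29, 5)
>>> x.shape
(5, 5, 17)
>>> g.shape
(5, 29, 5)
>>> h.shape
(7, 5, 5, 13)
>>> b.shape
(7, 5)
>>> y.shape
(5, 29, 17)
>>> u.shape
(17, 29, 5)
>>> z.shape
(17, 17)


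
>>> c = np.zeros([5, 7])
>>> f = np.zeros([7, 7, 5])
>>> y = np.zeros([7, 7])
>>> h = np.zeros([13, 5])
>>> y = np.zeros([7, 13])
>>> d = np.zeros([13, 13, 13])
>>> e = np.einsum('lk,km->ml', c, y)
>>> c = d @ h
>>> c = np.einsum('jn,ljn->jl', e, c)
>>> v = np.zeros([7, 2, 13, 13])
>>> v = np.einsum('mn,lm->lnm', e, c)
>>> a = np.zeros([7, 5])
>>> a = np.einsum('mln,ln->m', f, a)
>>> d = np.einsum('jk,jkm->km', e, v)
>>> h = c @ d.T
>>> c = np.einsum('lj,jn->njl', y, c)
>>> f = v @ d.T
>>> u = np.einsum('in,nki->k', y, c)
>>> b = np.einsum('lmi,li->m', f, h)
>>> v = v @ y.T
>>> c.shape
(13, 13, 7)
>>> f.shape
(13, 5, 5)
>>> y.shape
(7, 13)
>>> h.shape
(13, 5)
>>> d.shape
(5, 13)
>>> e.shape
(13, 5)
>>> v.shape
(13, 5, 7)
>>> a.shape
(7,)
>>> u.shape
(13,)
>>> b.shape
(5,)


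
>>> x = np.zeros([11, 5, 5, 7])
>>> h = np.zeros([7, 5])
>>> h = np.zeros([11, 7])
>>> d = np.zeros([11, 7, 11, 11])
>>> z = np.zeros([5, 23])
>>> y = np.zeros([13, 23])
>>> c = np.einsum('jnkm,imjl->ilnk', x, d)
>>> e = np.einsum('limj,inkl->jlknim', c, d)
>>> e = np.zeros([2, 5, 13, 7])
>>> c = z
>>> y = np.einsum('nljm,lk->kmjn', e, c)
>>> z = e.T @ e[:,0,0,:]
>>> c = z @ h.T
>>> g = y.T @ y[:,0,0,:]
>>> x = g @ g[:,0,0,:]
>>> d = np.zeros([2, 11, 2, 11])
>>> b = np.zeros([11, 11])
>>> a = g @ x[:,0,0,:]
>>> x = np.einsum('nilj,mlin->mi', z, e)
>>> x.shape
(2, 13)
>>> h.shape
(11, 7)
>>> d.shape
(2, 11, 2, 11)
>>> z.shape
(7, 13, 5, 7)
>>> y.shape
(23, 7, 13, 2)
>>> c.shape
(7, 13, 5, 11)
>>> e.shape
(2, 5, 13, 7)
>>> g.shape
(2, 13, 7, 2)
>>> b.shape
(11, 11)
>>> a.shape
(2, 13, 7, 2)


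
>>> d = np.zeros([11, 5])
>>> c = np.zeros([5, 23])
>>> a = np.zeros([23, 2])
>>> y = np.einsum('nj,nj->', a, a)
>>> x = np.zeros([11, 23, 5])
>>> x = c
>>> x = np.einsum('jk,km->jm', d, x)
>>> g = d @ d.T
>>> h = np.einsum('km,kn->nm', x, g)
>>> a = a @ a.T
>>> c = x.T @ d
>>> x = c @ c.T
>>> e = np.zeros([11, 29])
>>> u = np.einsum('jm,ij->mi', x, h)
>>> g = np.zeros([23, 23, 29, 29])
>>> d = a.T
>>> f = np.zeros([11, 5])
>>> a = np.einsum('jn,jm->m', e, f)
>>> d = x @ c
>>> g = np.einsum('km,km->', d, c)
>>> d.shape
(23, 5)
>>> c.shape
(23, 5)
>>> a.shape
(5,)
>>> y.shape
()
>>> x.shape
(23, 23)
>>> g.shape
()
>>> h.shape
(11, 23)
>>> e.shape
(11, 29)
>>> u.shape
(23, 11)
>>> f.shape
(11, 5)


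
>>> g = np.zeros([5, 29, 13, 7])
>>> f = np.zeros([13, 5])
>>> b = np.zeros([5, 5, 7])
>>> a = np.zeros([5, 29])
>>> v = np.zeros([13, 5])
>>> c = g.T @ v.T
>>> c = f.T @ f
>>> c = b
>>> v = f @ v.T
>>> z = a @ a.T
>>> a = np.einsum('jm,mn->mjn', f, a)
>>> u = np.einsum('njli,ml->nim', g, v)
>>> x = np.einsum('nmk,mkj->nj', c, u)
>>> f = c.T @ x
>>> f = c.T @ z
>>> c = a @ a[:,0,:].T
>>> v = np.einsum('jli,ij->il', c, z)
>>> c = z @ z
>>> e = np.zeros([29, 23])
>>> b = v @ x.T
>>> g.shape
(5, 29, 13, 7)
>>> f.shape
(7, 5, 5)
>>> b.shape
(5, 5)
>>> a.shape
(5, 13, 29)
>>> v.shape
(5, 13)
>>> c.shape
(5, 5)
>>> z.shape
(5, 5)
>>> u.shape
(5, 7, 13)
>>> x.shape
(5, 13)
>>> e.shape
(29, 23)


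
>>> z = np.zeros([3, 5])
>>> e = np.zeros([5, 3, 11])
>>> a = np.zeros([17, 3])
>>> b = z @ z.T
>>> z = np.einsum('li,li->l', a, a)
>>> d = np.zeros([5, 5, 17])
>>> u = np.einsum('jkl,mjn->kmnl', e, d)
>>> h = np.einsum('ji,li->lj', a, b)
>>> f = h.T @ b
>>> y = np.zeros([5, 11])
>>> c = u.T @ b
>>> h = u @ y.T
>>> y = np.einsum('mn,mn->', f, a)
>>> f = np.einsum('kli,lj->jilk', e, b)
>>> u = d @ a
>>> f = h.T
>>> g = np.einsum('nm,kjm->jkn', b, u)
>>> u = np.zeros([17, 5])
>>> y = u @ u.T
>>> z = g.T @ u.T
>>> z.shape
(3, 5, 17)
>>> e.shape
(5, 3, 11)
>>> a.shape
(17, 3)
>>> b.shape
(3, 3)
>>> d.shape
(5, 5, 17)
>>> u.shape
(17, 5)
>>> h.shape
(3, 5, 17, 5)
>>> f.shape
(5, 17, 5, 3)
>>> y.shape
(17, 17)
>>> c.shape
(11, 17, 5, 3)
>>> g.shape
(5, 5, 3)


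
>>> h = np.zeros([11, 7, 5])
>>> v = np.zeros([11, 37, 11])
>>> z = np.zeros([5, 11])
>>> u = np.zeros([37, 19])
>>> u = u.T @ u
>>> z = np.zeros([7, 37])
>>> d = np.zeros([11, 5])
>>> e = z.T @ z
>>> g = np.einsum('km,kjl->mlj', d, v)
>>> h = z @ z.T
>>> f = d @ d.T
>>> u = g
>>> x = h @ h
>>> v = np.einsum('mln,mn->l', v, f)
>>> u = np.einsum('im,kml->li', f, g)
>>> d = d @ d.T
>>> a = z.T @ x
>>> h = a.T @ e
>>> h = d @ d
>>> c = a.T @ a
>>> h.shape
(11, 11)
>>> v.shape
(37,)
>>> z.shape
(7, 37)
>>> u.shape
(37, 11)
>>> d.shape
(11, 11)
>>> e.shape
(37, 37)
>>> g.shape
(5, 11, 37)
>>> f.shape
(11, 11)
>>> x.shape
(7, 7)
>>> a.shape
(37, 7)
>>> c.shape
(7, 7)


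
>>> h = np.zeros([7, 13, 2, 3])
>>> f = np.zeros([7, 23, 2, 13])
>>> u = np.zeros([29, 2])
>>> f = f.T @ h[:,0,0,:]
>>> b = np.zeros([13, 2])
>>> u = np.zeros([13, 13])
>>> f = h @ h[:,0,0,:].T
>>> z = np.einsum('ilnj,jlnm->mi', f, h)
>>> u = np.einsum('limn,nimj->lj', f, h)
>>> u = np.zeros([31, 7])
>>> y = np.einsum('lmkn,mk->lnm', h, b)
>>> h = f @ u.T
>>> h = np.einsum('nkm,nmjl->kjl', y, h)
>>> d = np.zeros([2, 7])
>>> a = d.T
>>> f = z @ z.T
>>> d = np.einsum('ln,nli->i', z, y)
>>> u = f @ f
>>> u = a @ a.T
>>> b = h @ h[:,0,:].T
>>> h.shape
(3, 2, 31)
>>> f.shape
(3, 3)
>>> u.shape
(7, 7)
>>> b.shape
(3, 2, 3)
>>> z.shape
(3, 7)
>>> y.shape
(7, 3, 13)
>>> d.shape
(13,)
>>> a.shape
(7, 2)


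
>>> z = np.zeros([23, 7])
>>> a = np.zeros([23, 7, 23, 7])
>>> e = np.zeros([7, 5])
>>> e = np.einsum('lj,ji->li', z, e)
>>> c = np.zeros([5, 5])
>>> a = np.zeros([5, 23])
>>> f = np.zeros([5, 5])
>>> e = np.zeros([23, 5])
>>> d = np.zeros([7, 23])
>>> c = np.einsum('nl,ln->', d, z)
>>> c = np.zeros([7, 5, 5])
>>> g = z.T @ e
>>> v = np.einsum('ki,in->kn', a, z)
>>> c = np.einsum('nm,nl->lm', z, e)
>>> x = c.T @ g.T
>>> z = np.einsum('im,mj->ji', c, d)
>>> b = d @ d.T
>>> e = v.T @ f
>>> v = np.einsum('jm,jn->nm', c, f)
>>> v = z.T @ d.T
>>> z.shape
(23, 5)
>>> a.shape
(5, 23)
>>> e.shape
(7, 5)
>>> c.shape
(5, 7)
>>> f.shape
(5, 5)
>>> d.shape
(7, 23)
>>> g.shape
(7, 5)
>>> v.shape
(5, 7)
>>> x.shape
(7, 7)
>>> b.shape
(7, 7)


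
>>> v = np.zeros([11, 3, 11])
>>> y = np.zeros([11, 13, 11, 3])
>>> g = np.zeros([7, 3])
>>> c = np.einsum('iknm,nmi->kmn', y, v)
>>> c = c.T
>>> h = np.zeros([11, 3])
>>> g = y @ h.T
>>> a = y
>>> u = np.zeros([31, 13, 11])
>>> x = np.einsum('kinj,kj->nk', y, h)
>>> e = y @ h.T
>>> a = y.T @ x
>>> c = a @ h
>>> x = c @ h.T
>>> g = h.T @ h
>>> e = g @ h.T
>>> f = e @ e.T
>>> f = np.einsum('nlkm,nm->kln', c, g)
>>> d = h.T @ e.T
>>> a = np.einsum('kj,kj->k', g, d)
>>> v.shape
(11, 3, 11)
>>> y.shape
(11, 13, 11, 3)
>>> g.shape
(3, 3)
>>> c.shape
(3, 11, 13, 3)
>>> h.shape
(11, 3)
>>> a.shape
(3,)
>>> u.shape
(31, 13, 11)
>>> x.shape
(3, 11, 13, 11)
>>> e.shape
(3, 11)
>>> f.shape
(13, 11, 3)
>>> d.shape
(3, 3)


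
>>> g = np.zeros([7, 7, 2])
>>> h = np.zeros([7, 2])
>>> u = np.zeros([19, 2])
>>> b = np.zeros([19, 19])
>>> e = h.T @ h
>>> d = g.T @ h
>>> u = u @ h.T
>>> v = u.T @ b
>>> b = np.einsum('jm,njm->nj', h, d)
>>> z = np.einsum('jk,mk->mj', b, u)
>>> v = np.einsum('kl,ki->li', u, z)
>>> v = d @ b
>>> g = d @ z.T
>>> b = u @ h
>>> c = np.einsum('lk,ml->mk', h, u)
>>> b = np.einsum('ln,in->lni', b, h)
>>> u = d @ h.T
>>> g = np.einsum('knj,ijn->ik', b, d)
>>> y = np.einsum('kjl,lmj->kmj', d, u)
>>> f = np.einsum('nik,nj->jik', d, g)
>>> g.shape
(2, 19)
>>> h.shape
(7, 2)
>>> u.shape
(2, 7, 7)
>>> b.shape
(19, 2, 7)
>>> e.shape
(2, 2)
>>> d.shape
(2, 7, 2)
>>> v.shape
(2, 7, 7)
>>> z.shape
(19, 2)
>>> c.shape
(19, 2)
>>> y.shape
(2, 7, 7)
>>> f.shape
(19, 7, 2)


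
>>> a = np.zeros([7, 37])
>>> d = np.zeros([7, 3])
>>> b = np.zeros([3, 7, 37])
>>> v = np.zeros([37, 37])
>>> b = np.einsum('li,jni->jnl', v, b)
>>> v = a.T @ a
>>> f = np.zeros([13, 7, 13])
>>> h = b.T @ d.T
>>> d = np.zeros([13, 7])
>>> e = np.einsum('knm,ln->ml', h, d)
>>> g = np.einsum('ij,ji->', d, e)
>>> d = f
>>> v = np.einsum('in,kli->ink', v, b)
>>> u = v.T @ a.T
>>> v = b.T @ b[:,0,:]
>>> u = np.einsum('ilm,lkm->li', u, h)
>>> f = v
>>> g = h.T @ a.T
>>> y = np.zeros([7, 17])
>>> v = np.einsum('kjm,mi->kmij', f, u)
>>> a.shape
(7, 37)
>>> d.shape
(13, 7, 13)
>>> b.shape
(3, 7, 37)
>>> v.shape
(37, 37, 3, 7)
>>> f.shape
(37, 7, 37)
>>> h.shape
(37, 7, 7)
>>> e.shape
(7, 13)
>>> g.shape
(7, 7, 7)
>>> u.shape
(37, 3)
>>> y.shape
(7, 17)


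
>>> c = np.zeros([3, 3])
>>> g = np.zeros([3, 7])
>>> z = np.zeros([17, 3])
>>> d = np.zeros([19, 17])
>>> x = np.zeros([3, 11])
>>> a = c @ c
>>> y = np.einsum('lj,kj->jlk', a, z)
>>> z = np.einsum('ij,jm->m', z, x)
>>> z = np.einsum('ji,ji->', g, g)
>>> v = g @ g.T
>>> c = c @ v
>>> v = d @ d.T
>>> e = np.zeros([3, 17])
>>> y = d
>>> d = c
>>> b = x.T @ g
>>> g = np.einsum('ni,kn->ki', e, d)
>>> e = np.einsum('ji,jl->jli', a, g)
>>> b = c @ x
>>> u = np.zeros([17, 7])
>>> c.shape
(3, 3)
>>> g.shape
(3, 17)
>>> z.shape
()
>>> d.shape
(3, 3)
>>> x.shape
(3, 11)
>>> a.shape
(3, 3)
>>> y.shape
(19, 17)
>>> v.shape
(19, 19)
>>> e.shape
(3, 17, 3)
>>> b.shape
(3, 11)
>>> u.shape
(17, 7)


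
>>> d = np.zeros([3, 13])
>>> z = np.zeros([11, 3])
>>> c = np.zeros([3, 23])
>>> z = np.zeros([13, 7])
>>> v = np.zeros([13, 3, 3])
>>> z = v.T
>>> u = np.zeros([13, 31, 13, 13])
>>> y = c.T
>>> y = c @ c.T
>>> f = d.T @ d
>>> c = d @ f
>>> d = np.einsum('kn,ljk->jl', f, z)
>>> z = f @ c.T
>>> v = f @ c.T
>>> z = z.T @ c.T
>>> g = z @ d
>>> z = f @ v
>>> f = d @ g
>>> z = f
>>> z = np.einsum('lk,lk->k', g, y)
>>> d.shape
(3, 3)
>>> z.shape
(3,)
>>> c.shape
(3, 13)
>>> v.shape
(13, 3)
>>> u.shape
(13, 31, 13, 13)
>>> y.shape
(3, 3)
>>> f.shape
(3, 3)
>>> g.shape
(3, 3)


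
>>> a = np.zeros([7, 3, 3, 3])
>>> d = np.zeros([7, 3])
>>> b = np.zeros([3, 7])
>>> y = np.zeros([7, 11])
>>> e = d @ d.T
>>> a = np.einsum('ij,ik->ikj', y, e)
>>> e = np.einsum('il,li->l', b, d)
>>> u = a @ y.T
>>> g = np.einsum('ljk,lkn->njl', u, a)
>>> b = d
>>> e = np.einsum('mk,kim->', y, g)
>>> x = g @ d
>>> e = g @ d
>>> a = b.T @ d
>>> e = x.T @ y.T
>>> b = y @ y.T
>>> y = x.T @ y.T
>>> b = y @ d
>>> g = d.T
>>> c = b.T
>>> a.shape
(3, 3)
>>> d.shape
(7, 3)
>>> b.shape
(3, 7, 3)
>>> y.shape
(3, 7, 7)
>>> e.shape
(3, 7, 7)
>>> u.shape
(7, 7, 7)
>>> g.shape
(3, 7)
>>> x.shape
(11, 7, 3)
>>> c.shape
(3, 7, 3)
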